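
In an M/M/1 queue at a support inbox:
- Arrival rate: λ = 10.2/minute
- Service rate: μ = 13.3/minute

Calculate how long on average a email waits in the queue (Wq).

First, compute utilization: ρ = λ/μ = 10.2/13.3 = 0.7669
For M/M/1: Wq = λ/(μ(μ-λ))
Wq = 10.2/(13.3 × (13.3-10.2))
Wq = 10.2/(13.3 × 3.10)
Wq = 0.2474 minutes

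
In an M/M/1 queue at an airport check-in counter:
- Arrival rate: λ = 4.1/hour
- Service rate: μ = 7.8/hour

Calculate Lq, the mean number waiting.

ρ = λ/μ = 4.1/7.8 = 0.5256
For M/M/1: Lq = λ²/(μ(μ-λ))
Lq = 16.81/(7.8 × 3.70)
Lq = 0.5825 passengers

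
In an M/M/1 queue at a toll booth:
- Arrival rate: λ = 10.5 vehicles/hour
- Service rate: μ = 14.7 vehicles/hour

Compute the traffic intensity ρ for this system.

Server utilization: ρ = λ/μ
ρ = 10.5/14.7 = 0.7143
The server is busy 71.43% of the time.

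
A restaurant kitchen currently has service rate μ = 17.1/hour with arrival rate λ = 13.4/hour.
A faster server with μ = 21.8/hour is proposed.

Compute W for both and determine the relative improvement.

System 1: ρ₁ = 13.4/17.1 = 0.7836, W₁ = 1/(17.1-13.4) = 0.27027
System 2: ρ₂ = 13.4/21.8 = 0.6147, W₂ = 1/(21.8-13.4) = 0.11905
Improvement: (W₁-W₂)/W₁ = (0.27027-0.11905)/0.27027 = 55.95%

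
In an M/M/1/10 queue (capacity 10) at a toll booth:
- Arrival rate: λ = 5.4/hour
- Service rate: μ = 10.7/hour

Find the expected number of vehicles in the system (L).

ρ = λ/μ = 5.4/10.7 = 0.504673
P₀ = (1-ρ)/(1-ρ^(K+1)) = (1-0.504673)/(1-0.504673^11) = 0.49533/0.99946 = 0.4956
P_K = P₀×ρ^K = 0.49560 × 0.504673^10 = 0.49560 × 0.0010718 = 0.0005312
L = ρ[1 - (K+1)ρ^K + Kρ^(K+1)] / [(1-ρ)(1-ρ^(K+1))]
L = 0.504673 × (1 - 11×0.001072 + 10×0.0005409) / ((1 - 0.504673) × (1 - 0.0005409)) = 1.0129 vehicles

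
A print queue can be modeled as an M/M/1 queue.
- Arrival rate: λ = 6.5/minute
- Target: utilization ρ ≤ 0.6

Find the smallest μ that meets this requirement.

ρ = λ/μ, so μ = λ/ρ
μ ≥ 6.5/0.6 = 10.8333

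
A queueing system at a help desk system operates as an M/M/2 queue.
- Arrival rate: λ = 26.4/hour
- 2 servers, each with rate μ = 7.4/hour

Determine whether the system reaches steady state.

Stability requires ρ = λ/(cμ) < 1
ρ = 26.4/(2 × 7.4) = 26.4/14.80 = 1.7838
Since 1.7838 ≥ 1, the system is UNSTABLE.
Need c > λ/μ = 26.4/7.4 = 3.57.
Minimum servers needed: c = 4.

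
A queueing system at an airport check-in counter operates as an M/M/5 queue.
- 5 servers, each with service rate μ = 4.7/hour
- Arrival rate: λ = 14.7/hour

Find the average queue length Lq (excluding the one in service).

Traffic intensity: ρ = λ/(cμ) = 14.7/(5×4.7) = 0.6255
Since ρ = 0.6255 < 1, system is stable.
Offered load a = λ/μ = cρ = 14.7/4.7 = 3.1277
P₀ = [ Σₙ₌₀^4 aⁿ/n! + a^5/(5!(1-ρ)) ]⁻¹
Σ = a^0/0! + a^1/1! + a^2/2! + a^3/3! + a^4/4! = 1.00000 + 3.12766 + 4.89113 + 5.09926 + 3.98719 = 18.1052
a^5/(5!(1-ρ)) = 299.2936/(120 × 0.37447) = 6.6604
P₀ = 1/(18.1052 + 6.6604) = 0.04038
Lq = P₀·a^5·ρ / (5!(1-ρ)²) = 0.040379 × 299.2936 × 0.62553 / (120 × 0.14023) = 0.4492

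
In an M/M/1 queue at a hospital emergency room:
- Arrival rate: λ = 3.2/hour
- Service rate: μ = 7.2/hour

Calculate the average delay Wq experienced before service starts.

First, compute utilization: ρ = λ/μ = 3.2/7.2 = 0.4444
For M/M/1: Wq = λ/(μ(μ-λ))
Wq = 3.2/(7.2 × (7.2-3.2))
Wq = 3.2/(7.2 × 4.00)
Wq = 0.1111 hours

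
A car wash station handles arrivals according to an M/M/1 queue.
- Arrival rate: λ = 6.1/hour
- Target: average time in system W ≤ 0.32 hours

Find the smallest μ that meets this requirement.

For M/M/1: W = 1/(μ-λ)
Need W ≤ 0.32, so 1/(μ-λ) ≤ 0.32
μ - λ ≥ 1/0.32 = 3.1250
μ ≥ 6.1 + 3.1250 = 9.2250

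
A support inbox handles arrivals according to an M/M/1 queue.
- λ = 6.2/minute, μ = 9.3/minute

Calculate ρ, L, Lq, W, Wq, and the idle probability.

Step 1: ρ = λ/μ = 6.2/9.3 = 0.6667
Step 2: L = λ/(μ-λ) = 6.2/3.10 = 2.0000
Step 3: Lq = λ²/(μ(μ-λ)) = 38.44/(9.3×3.10) = 1.3333
Step 4: W = 1/(μ-λ) = 1/3.10 = 0.32258
Step 5: Wq = λ/(μ(μ-λ)) = 6.2/(9.3×3.10) = 0.2151
Step 6: P(0) = 1-ρ = 0.3333
Verify: L = λW = 6.2×0.32258 = 2.0000 ✔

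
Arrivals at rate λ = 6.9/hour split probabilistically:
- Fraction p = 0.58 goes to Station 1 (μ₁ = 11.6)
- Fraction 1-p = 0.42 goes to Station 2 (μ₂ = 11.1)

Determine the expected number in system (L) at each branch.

Effective rates: λ₁ = 6.9×0.58 = 4.002, λ₂ = 6.9×0.42 = 2.898
Station 1: ρ₁ = 4.002/11.6 = 0.3450, L₁ = ρ₁/(1-ρ₁) = 0.3450/(1-0.3450) = 0.5267
Station 2: ρ₂ = 2.898/11.1 = 0.26108, L₂ = ρ₂/(1-ρ₂) = 0.26108/(1-0.26108) = 0.3533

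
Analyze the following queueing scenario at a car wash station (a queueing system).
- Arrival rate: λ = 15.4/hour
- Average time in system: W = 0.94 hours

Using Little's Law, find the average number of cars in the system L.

Little's Law: L = λW
L = 15.4 × 0.94 = 14.4760 cars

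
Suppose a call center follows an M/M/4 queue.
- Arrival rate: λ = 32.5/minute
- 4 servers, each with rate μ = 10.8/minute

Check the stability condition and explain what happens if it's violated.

Stability requires ρ = λ/(cμ) < 1
ρ = 32.5/(4 × 10.8) = 32.5/43.20 = 0.7523
Since 0.7523 < 1, the system is STABLE.
The servers are busy 75.23% of the time.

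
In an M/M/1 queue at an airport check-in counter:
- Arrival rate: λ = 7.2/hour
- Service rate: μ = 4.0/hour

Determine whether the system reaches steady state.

Stability requires ρ = λ/(cμ) < 1
ρ = 7.2/(1 × 4.0) = 7.2/4.00 = 1.8000
Since 1.8000 ≥ 1, the system is UNSTABLE.
Queue grows without bound. Need μ > λ = 7.2.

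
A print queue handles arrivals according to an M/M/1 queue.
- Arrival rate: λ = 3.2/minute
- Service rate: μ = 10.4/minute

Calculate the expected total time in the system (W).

First, compute utilization: ρ = λ/μ = 3.2/10.4 = 0.3077
For M/M/1: W = 1/(μ-λ)
W = 1/(10.4-3.2) = 1/7.20
W = 0.1389 minutes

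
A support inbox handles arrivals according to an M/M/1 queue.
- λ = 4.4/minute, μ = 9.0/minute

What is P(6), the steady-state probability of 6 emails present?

ρ = λ/μ = 4.4/9.0 = 0.48889
P(n) = (1-ρ)ρⁿ
P(6) = (1-0.48889) × 0.48889^6
P(6) = 0.51111 × 0.013654
P(6) = 0.006979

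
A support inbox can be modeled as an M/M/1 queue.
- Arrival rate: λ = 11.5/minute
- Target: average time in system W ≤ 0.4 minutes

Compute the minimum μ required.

For M/M/1: W = 1/(μ-λ)
Need W ≤ 0.4, so 1/(μ-λ) ≤ 0.4
μ - λ ≥ 1/0.4 = 2.5000
μ ≥ 11.5 + 2.5000 = 14.0000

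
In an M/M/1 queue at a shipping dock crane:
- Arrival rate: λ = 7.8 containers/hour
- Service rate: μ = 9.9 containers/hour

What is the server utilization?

Server utilization: ρ = λ/μ
ρ = 7.8/9.9 = 0.7879
The server is busy 78.79% of the time.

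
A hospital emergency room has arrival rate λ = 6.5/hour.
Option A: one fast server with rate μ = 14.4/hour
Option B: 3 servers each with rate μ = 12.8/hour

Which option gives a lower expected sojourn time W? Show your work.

Option A: single server μ = 14.4 (M/M/1)
  ρ_A = 6.5/14.4 = 0.4514
  W_A = 1/(μ-λ) = 1/(14.4-6.5) = 1/7.90 = 0.1266

Option B: 3 servers μ = 12.8 (M/M/3)
  ρ_B = λ/(cμ) = 6.5/(3×12.8) = 0.1693
  Offered load a = λ/μ = cρ = 6.5/12.8 = 0.5078
  P₀ = [ Σₙ₌₀^2 aⁿ/n! + a^3/(3!(1-ρ)) ]⁻¹
  Σ = a^0/0! + a^1/1! + a^2/2! = 1.0000 + 0.5078 + 0.1289 = 1.6367
  a^3/(3!(1-ρ)) = 0.13095/(6 × 0.83073) = 0.02627
  P₀ = 1/(1.6367 + 0.02627) = 0.6013
  Lq = P₀·a^3·ρ / (3!(1-ρ)²) = 0.60132 × 0.13095 × 0.16927 / (6 × 0.69011) = 0.003219
  Wq_B = Lq/λ = 0.003219/6.5 = 0.0004952
  W_B = Wq_B + 1/μ = 0.0004952 + 0.07812 = 0.07862

Since W_B = 0.07862 < W_A = 0.1266, Option B (multiple servers) has the shorter time in system.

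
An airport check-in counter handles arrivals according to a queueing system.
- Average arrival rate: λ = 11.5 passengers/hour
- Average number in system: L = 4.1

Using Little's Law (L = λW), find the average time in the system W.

Little's Law: L = λW, so W = L/λ
W = 4.1/11.5 = 0.3565 hours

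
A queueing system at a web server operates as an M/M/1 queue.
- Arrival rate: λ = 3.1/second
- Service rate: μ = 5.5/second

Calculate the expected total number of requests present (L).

ρ = λ/μ = 3.1/5.5 = 0.5636
For M/M/1: L = λ/(μ-λ)
L = 3.1/(5.5-3.1) = 3.1/2.40
L = 1.2917 requests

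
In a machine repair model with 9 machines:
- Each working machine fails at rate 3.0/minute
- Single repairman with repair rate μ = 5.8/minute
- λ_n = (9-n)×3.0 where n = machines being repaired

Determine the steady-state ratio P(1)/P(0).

P(1)/P(0) = ∏_{i=0}^{1-1} λ_i/μ_{i+1}
= (9-0)×3.0/5.8
= 4.6552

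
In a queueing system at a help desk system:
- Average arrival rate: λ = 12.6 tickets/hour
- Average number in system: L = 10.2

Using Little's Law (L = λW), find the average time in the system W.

Little's Law: L = λW, so W = L/λ
W = 10.2/12.6 = 0.8095 hours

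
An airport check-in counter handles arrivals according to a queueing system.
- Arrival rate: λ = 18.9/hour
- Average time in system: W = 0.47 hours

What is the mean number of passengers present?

Little's Law: L = λW
L = 18.9 × 0.47 = 8.8830 passengers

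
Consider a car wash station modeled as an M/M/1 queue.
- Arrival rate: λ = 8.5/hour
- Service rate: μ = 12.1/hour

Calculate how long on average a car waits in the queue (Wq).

First, compute utilization: ρ = λ/μ = 8.5/12.1 = 0.7025
For M/M/1: Wq = λ/(μ(μ-λ))
Wq = 8.5/(12.1 × (12.1-8.5))
Wq = 8.5/(12.1 × 3.60)
Wq = 0.1951 hours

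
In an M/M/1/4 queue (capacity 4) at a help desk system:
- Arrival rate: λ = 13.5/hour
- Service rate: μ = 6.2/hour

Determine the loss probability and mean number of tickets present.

ρ = λ/μ = 13.5/6.2 = 2.1774
P₀ = (1-ρ)/(1-ρ^(K+1)) = (1-2.1774)/(1-2.1774^5) = -1.1774/-47.9431 = 0.02456
P_K = P₀×ρ^K = 0.024558 × 2.1774^4 = 0.024558 × 22.4778 = 0.5520
Blocking probability P_4 = 0.5520 (55.20%)
L = ρ[1 - (K+1)ρ^K + Kρ^(K+1)] / [(1-ρ)(1-ρ^(K+1))]
L = 2.1774 × (1 - 5×22.4778 + 4×48.9431) / ((1 - 2.1774) × (1 - 48.9431)) = 3.2550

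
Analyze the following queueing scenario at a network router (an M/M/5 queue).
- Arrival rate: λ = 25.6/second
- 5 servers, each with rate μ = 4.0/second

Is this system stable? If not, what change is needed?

Stability requires ρ = λ/(cμ) < 1
ρ = 25.6/(5 × 4.0) = 25.6/20.00 = 1.2800
Since 1.2800 ≥ 1, the system is UNSTABLE.
Need c > λ/μ = 25.6/4.0 = 6.40.
Minimum servers needed: c = 7.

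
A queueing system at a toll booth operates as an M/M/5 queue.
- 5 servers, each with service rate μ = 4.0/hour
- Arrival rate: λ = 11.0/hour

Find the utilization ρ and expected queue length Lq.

Traffic intensity: ρ = λ/(cμ) = 11.0/(5×4.0) = 0.5500
Since ρ = 0.5500 < 1, system is stable.
Offered load a = λ/μ = cρ = 11.0/4.0 = 2.7500
P₀ = [ Σₙ₌₀^4 aⁿ/n! + a^5/(5!(1-ρ)) ]⁻¹
Σ = a^0/0! + a^1/1! + a^2/2! + a^3/3! + a^4/4! = 1.00000 + 2.75000 + 3.78125 + 3.46615 + 2.38298 = 13.3804
a^5/(5!(1-ρ)) = 157.2764/(120 × 0.4500) = 2.9125
P₀ = 1/(13.3804 + 2.9125) = 0.06138
Lq = P₀·a^5·ρ / (5!(1-ρ)²) = 0.06138 × 157.2764 × 0.5500 / (120 × 0.2025) = 0.2185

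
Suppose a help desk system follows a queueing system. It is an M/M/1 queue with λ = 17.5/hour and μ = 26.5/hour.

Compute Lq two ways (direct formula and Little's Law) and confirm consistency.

Method 1 (direct): Lq = λ²/(μ(μ-λ)) = 306.25/(26.5 × 9.00) = 1.2841

Method 2 (Little's Law):
W = 1/(μ-λ) = 1/9.00 = 0.111111
Wq = W - 1/μ = 0.111111 - 0.0377358 = 0.07338
Lq = λWq = 17.5 × 0.07338 = 1.2841 ✔ (matches Method 1)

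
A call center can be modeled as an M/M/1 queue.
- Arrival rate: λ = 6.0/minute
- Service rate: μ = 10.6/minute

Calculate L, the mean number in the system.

ρ = λ/μ = 6.0/10.6 = 0.5660
For M/M/1: L = λ/(μ-λ)
L = 6.0/(10.6-6.0) = 6.0/4.60
L = 1.3043 calls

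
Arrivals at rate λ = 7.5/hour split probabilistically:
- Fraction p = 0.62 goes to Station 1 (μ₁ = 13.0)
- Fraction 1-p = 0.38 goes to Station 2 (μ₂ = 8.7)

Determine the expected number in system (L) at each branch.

Effective rates: λ₁ = 7.5×0.62 = 4.65, λ₂ = 7.5×0.38 = 2.85
Station 1: ρ₁ = 4.65/13.0 = 0.3577, L₁ = ρ₁/(1-ρ₁) = 0.3577/(1-0.3577) = 0.5569
Station 2: ρ₂ = 2.85/8.7 = 0.3276, L₂ = ρ₂/(1-ρ₂) = 0.3276/(1-0.3276) = 0.4872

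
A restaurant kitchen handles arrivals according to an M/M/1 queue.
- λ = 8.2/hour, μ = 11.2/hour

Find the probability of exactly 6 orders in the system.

ρ = λ/μ = 8.2/11.2 = 0.732143
P(n) = (1-ρ)ρⁿ
P(6) = (1-0.732143) × 0.732143^6
P(6) = 0.2679 × 0.1540
P(6) = 0.04126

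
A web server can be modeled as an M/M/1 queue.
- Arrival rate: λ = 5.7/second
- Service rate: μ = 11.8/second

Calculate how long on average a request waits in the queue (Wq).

First, compute utilization: ρ = λ/μ = 5.7/11.8 = 0.4831
For M/M/1: Wq = λ/(μ(μ-λ))
Wq = 5.7/(11.8 × (11.8-5.7))
Wq = 5.7/(11.8 × 6.10)
Wq = 0.07919 seconds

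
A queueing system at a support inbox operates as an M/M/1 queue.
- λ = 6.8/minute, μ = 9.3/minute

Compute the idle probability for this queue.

ρ = λ/μ = 6.8/9.3 = 0.7312
P(0) = 1 - ρ = 1 - 0.7312 = 0.2688
The server is idle 26.88% of the time.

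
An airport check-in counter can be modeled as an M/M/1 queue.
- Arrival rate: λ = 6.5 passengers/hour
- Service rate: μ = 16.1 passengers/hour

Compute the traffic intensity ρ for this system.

Server utilization: ρ = λ/μ
ρ = 6.5/16.1 = 0.4037
The server is busy 40.37% of the time.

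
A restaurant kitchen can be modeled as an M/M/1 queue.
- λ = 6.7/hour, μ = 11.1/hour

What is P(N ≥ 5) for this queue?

ρ = λ/μ = 6.7/11.1 = 0.6036
P(N ≥ n) = ρⁿ
P(N ≥ 5) = 0.6036^5
P(N ≥ 5) = 0.08012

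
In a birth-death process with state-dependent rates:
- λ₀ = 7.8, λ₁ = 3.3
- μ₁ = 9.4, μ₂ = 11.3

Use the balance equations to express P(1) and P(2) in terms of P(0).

Balance equations:
State 0: λ₀P₀ = μ₁P₁ → P₁ = (λ₀/μ₁)P₀ = (7.8/9.4)P₀ = 0.8298P₀
State 1: P₂ = (λ₀λ₁)/(μ₁μ₂)P₀ = (7.8×3.3)/(9.4×11.3)P₀ = 0.2423P₀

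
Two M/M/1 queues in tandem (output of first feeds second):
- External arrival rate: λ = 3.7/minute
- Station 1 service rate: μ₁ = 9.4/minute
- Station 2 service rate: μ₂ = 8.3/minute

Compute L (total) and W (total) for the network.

By Jackson's theorem, each station behaves as independent M/M/1.
Station 1: ρ₁ = 3.7/9.4 = 0.3936, L₁ = ρ₁/(1-ρ₁) = λ/(μ₁-λ) = 3.7/5.70 = 0.64912
Station 2: ρ₂ = 3.7/8.3 = 0.4458, L₂ = ρ₂/(1-ρ₂) = λ/(μ₂-λ) = 3.7/4.60 = 0.80435
Total: L = L₁ + L₂ = 0.64912 + 0.80435 = 1.4535
W = L/λ = 1.4535/3.7 = 0.3928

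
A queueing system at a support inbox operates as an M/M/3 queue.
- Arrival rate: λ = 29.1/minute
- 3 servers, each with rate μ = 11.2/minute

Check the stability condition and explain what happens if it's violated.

Stability requires ρ = λ/(cμ) < 1
ρ = 29.1/(3 × 11.2) = 29.1/33.60 = 0.8661
Since 0.8661 < 1, the system is STABLE.
The servers are busy 86.61% of the time.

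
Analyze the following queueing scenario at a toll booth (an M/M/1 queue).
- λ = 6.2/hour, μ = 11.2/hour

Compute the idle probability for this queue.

ρ = λ/μ = 6.2/11.2 = 0.5536
P(0) = 1 - ρ = 1 - 0.5536 = 0.4464
The server is idle 44.64% of the time.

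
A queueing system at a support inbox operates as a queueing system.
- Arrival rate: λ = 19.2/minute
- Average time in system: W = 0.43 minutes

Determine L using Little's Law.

Little's Law: L = λW
L = 19.2 × 0.43 = 8.2560 emails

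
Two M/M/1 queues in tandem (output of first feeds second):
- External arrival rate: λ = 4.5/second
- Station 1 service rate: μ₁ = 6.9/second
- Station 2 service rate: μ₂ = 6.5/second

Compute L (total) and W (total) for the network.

By Jackson's theorem, each station behaves as independent M/M/1.
Station 1: ρ₁ = 4.5/6.9 = 0.6522, L₁ = ρ₁/(1-ρ₁) = λ/(μ₁-λ) = 4.5/2.40 = 1.8750
Station 2: ρ₂ = 4.5/6.5 = 0.6923, L₂ = ρ₂/(1-ρ₂) = λ/(μ₂-λ) = 4.5/2.00 = 2.2500
Total: L = L₁ + L₂ = 1.8750 + 2.2500 = 4.1250
W = L/λ = 4.1250/4.5 = 0.9167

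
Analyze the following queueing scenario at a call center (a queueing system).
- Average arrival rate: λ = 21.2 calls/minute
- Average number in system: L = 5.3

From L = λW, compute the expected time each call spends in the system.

Little's Law: L = λW, so W = L/λ
W = 5.3/21.2 = 0.2500 minutes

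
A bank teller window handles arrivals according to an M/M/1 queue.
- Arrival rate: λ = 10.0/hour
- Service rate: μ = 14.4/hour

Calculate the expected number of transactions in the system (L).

ρ = λ/μ = 10.0/14.4 = 0.6944
For M/M/1: L = λ/(μ-λ)
L = 10.0/(14.4-10.0) = 10.0/4.40
L = 2.2727 transactions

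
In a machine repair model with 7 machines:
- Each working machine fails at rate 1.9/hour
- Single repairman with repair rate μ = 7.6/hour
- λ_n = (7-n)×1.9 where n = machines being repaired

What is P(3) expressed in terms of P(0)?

P(3)/P(0) = ∏_{i=0}^{3-1} λ_i/μ_{i+1}
= (7-0)×1.9/7.6 × (7-1)×1.9/7.6 × (7-2)×1.9/7.6
= 3.2812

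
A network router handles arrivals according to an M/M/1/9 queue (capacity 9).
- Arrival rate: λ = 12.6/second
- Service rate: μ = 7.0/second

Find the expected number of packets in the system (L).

ρ = λ/μ = 12.6/7.0 = 1.8000
P₀ = (1-ρ)/(1-ρ^(K+1)) = (1-1.8000)/(1-1.8000^10) = -0.8000/-356.0467 = 0.002247
P_K = P₀×ρ^K = 0.002247 × 1.8000^9 = 0.002247 × 198.3593 = 0.4457
L = ρ[1 - (K+1)ρ^K + Kρ^(K+1)] / [(1-ρ)(1-ρ^(K+1))]
L = 1.8000 × (1 - 10×198.3593 + 9×357.0467) / ((1 - 1.8000) × (1 - 357.0467)) = 7.7781 packets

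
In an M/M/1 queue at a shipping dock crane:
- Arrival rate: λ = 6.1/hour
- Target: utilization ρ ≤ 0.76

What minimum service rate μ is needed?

ρ = λ/μ, so μ = λ/ρ
μ ≥ 6.1/0.76 = 8.0263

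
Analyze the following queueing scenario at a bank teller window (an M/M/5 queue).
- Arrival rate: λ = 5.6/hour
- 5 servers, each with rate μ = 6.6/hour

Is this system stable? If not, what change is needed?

Stability requires ρ = λ/(cμ) < 1
ρ = 5.6/(5 × 6.6) = 5.6/33.00 = 0.1697
Since 0.1697 < 1, the system is STABLE.
The servers are busy 16.97% of the time.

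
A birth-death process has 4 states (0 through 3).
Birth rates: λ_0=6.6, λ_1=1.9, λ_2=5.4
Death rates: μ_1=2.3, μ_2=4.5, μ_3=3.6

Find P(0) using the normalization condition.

Ratios P(n)/P(0) = (λ₀···λₙ₋₁)/(μ₁···μₙ):
P(1)/P(0) = (6.6)/(2.3) = 2.8696
P(2)/P(0) = (6.6×1.9)/(2.3×4.5) = 1.2116
P(3)/P(0) = (6.6×1.9×5.4)/(2.3×4.5×3.6) = 1.8174

Normalization: ∑ P(n) = 1
P(0) × (1.0000 + 2.8696 + 1.2116 + 1.8174) = 1
P(0) × 6.8986 = 1
P(0) = 1/6.8986 = 0.1450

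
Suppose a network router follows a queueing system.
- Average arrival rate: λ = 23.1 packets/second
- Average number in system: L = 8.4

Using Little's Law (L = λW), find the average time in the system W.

Little's Law: L = λW, so W = L/λ
W = 8.4/23.1 = 0.3636 seconds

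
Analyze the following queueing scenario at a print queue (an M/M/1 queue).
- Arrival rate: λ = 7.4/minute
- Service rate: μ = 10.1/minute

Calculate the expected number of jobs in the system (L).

ρ = λ/μ = 7.4/10.1 = 0.7327
For M/M/1: L = λ/(μ-λ)
L = 7.4/(10.1-7.4) = 7.4/2.70
L = 2.7407 jobs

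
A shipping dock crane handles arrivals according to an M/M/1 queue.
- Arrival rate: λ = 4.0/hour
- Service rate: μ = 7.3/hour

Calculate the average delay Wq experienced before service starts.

First, compute utilization: ρ = λ/μ = 4.0/7.3 = 0.5479
For M/M/1: Wq = λ/(μ(μ-λ))
Wq = 4.0/(7.3 × (7.3-4.0))
Wq = 4.0/(7.3 × 3.30)
Wq = 0.1660 hours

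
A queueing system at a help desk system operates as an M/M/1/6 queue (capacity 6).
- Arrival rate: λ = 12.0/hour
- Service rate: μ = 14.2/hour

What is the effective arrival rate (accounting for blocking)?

ρ = λ/μ = 12.0/14.2 = 0.8450704
P₀ = (1-ρ)/(1-ρ^(K+1)) = (1-0.8450704)/(1-0.8450704^7) = 0.1549/0.6922 = 0.2238
P_K = P₀×ρ^K = 0.22382 × 0.8450704^6 = 0.22382 × 0.36421 = 0.08152
λ_eff = λ(1-P_K) = 12.0 × (1 - 0.08152) = 12.0 × 0.91848 = 11.0218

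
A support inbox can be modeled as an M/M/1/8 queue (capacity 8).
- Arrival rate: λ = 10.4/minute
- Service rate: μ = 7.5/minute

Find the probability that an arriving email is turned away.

ρ = λ/μ = 10.4/7.5 = 1.38667
P₀ = (1-ρ)/(1-ρ^(K+1)) = (1-1.38667)/(1-1.38667^9) = -0.38667/-17.9565 = 0.02153
P_K = P₀×ρ^K = 0.021534 × 1.38667^8 = 0.021534 × 13.6705 = 0.2944
Blocking probability = 29.44%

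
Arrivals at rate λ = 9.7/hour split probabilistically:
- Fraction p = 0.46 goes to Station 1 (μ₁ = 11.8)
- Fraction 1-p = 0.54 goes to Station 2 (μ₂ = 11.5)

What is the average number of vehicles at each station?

Effective rates: λ₁ = 9.7×0.46 = 4.462, λ₂ = 9.7×0.54 = 5.238
Station 1: ρ₁ = 4.462/11.8 = 0.37814, L₁ = ρ₁/(1-ρ₁) = 0.37814/(1-0.37814) = 0.6081
Station 2: ρ₂ = 5.238/11.5 = 0.4555, L₂ = ρ₂/(1-ρ₂) = 0.4555/(1-0.4555) = 0.8365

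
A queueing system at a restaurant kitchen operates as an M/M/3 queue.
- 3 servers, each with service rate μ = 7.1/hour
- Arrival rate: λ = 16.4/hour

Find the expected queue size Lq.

Traffic intensity: ρ = λ/(cμ) = 16.4/(3×7.1) = 0.7700
Since ρ = 0.7700 < 1, system is stable.
Offered load a = λ/μ = cρ = 16.4/7.1 = 2.3099
P₀ = [ Σₙ₌₀^2 aⁿ/n! + a^3/(3!(1-ρ)) ]⁻¹
Σ = a^0/0! + a^1/1! + a^2/2! = 1.0000 + 2.3099 + 2.6677 = 5.9776
a^3/(3!(1-ρ)) = 12.3241/(6 × 0.230047) = 8.9287
P₀ = 1/(5.9776 + 8.9287) = 0.06709
Lq = P₀·a^3·ρ / (3!(1-ρ)²) = 0.067086 × 12.3241 × 0.76995 / (6 × 0.052922) = 2.0048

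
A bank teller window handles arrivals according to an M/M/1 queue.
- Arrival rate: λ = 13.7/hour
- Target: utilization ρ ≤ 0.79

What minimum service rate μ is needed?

ρ = λ/μ, so μ = λ/ρ
μ ≥ 13.7/0.79 = 17.3418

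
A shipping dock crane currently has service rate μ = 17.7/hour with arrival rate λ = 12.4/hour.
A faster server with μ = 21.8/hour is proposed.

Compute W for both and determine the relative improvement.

System 1: ρ₁ = 12.4/17.7 = 0.7006, W₁ = 1/(17.7-12.4) = 0.18868
System 2: ρ₂ = 12.4/21.8 = 0.5688, W₂ = 1/(21.8-12.4) = 0.10638
Improvement: (W₁-W₂)/W₁ = (0.18868-0.10638)/0.18868 = 43.62%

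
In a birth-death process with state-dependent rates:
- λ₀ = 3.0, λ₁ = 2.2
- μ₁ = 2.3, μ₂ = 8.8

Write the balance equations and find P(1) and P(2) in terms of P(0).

Balance equations:
State 0: λ₀P₀ = μ₁P₁ → P₁ = (λ₀/μ₁)P₀ = (3.0/2.3)P₀ = 1.3043P₀
State 1: P₂ = (λ₀λ₁)/(μ₁μ₂)P₀ = (3.0×2.2)/(2.3×8.8)P₀ = 0.3261P₀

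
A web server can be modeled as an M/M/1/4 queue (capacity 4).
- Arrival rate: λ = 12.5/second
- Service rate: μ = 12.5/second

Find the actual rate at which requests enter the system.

ρ = λ/μ = 12.5/12.5 = 1 exactly.
With ρ = 1 the usual (1-ρ)/(1-ρ^(K+1)) form is 0/0; instead every state 0..K is equally likely.
P₀ = 1/(K+1) = 1/5 = 0.2000
P_K = P₀×ρ^K = P₀ = 0.2000
λ_eff = λ(1-P_K) = 12.5 × (1 - 0.2000) = 12.5 × 0.8000 = 10.0000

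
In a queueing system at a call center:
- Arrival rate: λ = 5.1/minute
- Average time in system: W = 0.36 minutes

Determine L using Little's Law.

Little's Law: L = λW
L = 5.1 × 0.36 = 1.8360 calls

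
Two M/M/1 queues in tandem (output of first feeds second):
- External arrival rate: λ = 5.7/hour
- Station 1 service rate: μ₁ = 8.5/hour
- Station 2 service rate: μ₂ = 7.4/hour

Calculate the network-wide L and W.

By Jackson's theorem, each station behaves as independent M/M/1.
Station 1: ρ₁ = 5.7/8.5 = 0.6706, L₁ = ρ₁/(1-ρ₁) = λ/(μ₁-λ) = 5.7/2.80 = 2.03571
Station 2: ρ₂ = 5.7/7.4 = 0.7703, L₂ = ρ₂/(1-ρ₂) = λ/(μ₂-λ) = 5.7/1.70 = 3.35294
Total: L = L₁ + L₂ = 2.03571 + 3.35294 = 5.3887
W = L/λ = 5.3887/5.7 = 0.9454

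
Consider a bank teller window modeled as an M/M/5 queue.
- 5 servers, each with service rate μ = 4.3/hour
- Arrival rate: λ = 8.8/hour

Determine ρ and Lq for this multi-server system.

Traffic intensity: ρ = λ/(cμ) = 8.8/(5×4.3) = 0.4093
Since ρ = 0.4093 < 1, system is stable.
Offered load a = λ/μ = cρ = 8.8/4.3 = 2.0465
P₀ = [ Σₙ₌₀^4 aⁿ/n! + a^5/(5!(1-ρ)) ]⁻¹
Σ = a^0/0! + a^1/1! + a^2/2! + a^3/3! + a^4/4! = 1.0000 + 2.0465 + 2.0941 + 1.4285 + 0.7309 = 7.3000
a^5/(5!(1-ρ)) = 35.8981/(120 × 0.5907) = 0.5064
P₀ = 1/(7.3000 + 0.5064) = 0.1281
Lq = P₀·a^5·ρ / (5!(1-ρ)²) = 0.12810 × 35.8981 × 0.40930 / (120 × 0.34892) = 0.04495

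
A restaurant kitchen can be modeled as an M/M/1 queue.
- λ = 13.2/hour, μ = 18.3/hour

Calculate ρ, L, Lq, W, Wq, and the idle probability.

Step 1: ρ = λ/μ = 13.2/18.3 = 0.7213
Step 2: L = λ/(μ-λ) = 13.2/5.10 = 2.5882
Step 3: Lq = λ²/(μ(μ-λ)) = 174.24/(18.3×5.10) = 1.8669
Step 4: W = 1/(μ-λ) = 1/5.10 = 0.196078
Step 5: Wq = λ/(μ(μ-λ)) = 13.2/(18.3×5.10) = 0.1414
Step 6: P(0) = 1-ρ = 0.2787
Verify: L = λW = 13.2×0.196078 = 2.5882 ✔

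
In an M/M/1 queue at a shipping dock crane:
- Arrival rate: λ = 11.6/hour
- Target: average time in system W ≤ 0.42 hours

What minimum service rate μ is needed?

For M/M/1: W = 1/(μ-λ)
Need W ≤ 0.42, so 1/(μ-λ) ≤ 0.42
μ - λ ≥ 1/0.42 = 2.3810
μ ≥ 11.6 + 2.3810 = 13.9810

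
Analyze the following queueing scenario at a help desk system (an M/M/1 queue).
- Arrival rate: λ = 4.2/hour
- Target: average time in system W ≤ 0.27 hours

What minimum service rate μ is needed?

For M/M/1: W = 1/(μ-λ)
Need W ≤ 0.27, so 1/(μ-λ) ≤ 0.27
μ - λ ≥ 1/0.27 = 3.7037
μ ≥ 4.2 + 3.7037 = 7.9037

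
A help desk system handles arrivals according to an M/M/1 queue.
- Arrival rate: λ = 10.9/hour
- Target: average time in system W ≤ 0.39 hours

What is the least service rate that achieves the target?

For M/M/1: W = 1/(μ-λ)
Need W ≤ 0.39, so 1/(μ-λ) ≤ 0.39
μ - λ ≥ 1/0.39 = 2.5641
μ ≥ 10.9 + 2.5641 = 13.4641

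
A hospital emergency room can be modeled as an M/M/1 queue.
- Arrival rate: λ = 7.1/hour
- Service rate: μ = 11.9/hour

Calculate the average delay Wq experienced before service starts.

First, compute utilization: ρ = λ/μ = 7.1/11.9 = 0.5966
For M/M/1: Wq = λ/(μ(μ-λ))
Wq = 7.1/(11.9 × (11.9-7.1))
Wq = 7.1/(11.9 × 4.80)
Wq = 0.1243 hours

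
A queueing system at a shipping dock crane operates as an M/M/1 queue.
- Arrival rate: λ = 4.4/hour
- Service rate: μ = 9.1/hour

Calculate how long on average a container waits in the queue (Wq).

First, compute utilization: ρ = λ/μ = 4.4/9.1 = 0.4835
For M/M/1: Wq = λ/(μ(μ-λ))
Wq = 4.4/(9.1 × (9.1-4.4))
Wq = 4.4/(9.1 × 4.70)
Wq = 0.1029 hours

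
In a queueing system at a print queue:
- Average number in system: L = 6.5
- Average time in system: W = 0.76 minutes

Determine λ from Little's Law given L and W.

Little's Law: L = λW, so λ = L/W
λ = 6.5/0.76 = 8.5526 jobs/minute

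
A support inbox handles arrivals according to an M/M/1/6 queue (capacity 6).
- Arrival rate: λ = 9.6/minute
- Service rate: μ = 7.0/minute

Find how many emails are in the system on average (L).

ρ = λ/μ = 9.6/7.0 = 1.37143
P₀ = (1-ρ)/(1-ρ^(K+1)) = (1-1.37143)/(1-1.37143^7) = -0.37143/-8.1246 = 0.04572
P_K = P₀×ρ^K = 0.04572 × 1.37143^6 = 0.04572 × 6.6534 = 0.3042
L = ρ[1 - (K+1)ρ^K + Kρ^(K+1)] / [(1-ρ)(1-ρ^(K+1))]
L = 1.37143 × (1 - 7×6.65337 + 6×9.12464) / ((1 - 1.37143) × (1 - 9.12464)) = 4.1693 emails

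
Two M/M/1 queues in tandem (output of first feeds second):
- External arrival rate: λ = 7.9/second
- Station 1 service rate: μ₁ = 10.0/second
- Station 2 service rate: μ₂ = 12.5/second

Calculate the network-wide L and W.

By Jackson's theorem, each station behaves as independent M/M/1.
Station 1: ρ₁ = 7.9/10.0 = 0.7900, L₁ = ρ₁/(1-ρ₁) = λ/(μ₁-λ) = 7.9/2.10 = 3.7619
Station 2: ρ₂ = 7.9/12.5 = 0.6320, L₂ = ρ₂/(1-ρ₂) = λ/(μ₂-λ) = 7.9/4.60 = 1.7174
Total: L = L₁ + L₂ = 3.7619 + 1.7174 = 5.4793
W = L/λ = 5.4793/7.9 = 0.6936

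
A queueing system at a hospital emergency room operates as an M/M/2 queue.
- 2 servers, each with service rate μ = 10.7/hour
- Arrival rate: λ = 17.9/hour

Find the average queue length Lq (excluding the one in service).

Traffic intensity: ρ = λ/(cμ) = 17.9/(2×10.7) = 0.8364
Since ρ = 0.8364 < 1, system is stable.
Offered load a = λ/μ = cρ = 17.9/10.7 = 1.6729
P₀ = [ Σₙ₌₀^1 aⁿ/n! + a^2/(2!(1-ρ)) ]⁻¹
Σ = a^0/0! + a^1/1! = 1.0000 + 1.6729 = 2.6729
a^2/(2!(1-ρ)) = 2.79859/(2 × 0.163551) = 8.5557
P₀ = 1/(2.6729 + 8.5557) = 0.08906
Lq = P₀·a^2·ρ / (2!(1-ρ)²) = 0.089059 × 2.7986 × 0.83645 / (2 × 0.026749) = 3.8969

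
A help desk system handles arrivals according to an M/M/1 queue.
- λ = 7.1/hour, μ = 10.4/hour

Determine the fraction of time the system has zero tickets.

ρ = λ/μ = 7.1/10.4 = 0.6827
P(0) = 1 - ρ = 1 - 0.6827 = 0.3173
The server is idle 31.73% of the time.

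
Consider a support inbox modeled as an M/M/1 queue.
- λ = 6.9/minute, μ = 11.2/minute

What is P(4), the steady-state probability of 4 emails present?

ρ = λ/μ = 6.9/11.2 = 0.6161
P(n) = (1-ρ)ρⁿ
P(4) = (1-0.6161) × 0.6161^4
P(4) = 0.38390 × 0.14408
P(4) = 0.05531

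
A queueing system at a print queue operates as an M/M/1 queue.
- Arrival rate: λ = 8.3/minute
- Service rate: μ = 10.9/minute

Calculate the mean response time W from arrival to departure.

First, compute utilization: ρ = λ/μ = 8.3/10.9 = 0.7615
For M/M/1: W = 1/(μ-λ)
W = 1/(10.9-8.3) = 1/2.60
W = 0.3846 minutes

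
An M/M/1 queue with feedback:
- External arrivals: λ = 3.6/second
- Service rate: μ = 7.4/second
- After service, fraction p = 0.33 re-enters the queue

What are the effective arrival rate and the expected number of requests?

Effective arrival rate: λ_eff = λ/(1-p) = 3.6/(1-0.33) = 3.6/0.67 = 5.3731
ρ = λ_eff/μ = 5.3731/7.4 = 0.7261
L = ρ/(1-ρ) = 0.7261/(1-0.7261) = 2.6510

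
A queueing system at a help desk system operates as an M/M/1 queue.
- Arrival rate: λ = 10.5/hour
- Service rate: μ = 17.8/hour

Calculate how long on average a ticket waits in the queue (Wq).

First, compute utilization: ρ = λ/μ = 10.5/17.8 = 0.5899
For M/M/1: Wq = λ/(μ(μ-λ))
Wq = 10.5/(17.8 × (17.8-10.5))
Wq = 10.5/(17.8 × 7.30)
Wq = 0.08081 hours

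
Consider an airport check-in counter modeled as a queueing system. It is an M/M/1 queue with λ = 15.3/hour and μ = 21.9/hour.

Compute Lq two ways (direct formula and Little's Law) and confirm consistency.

Method 1 (direct): Lq = λ²/(μ(μ-λ)) = 234.09/(21.9 × 6.60) = 1.6196

Method 2 (Little's Law):
W = 1/(μ-λ) = 1/6.60 = 0.151515
Wq = W - 1/μ = 0.151515 - 0.0456621 = 0.105853
Lq = λWq = 15.3 × 0.105853 = 1.6196 ✔ (matches Method 1)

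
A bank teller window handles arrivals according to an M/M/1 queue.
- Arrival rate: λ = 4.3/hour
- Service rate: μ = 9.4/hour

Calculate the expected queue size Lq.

ρ = λ/μ = 4.3/9.4 = 0.4574
For M/M/1: Lq = λ²/(μ(μ-λ))
Lq = 18.49/(9.4 × 5.10)
Lq = 0.3857 transactions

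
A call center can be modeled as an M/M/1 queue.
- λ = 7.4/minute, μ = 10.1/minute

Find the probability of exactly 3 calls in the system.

ρ = λ/μ = 7.4/10.1 = 0.7327
P(n) = (1-ρ)ρⁿ
P(3) = (1-0.7327) × 0.7327^3
P(3) = 0.2673 × 0.3933
P(3) = 0.1051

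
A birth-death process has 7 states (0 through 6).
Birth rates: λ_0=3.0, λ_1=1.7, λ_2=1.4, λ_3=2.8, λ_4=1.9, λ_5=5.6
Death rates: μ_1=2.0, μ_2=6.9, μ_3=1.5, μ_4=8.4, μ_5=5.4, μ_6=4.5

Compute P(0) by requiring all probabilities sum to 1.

Ratios P(n)/P(0) = (λ₀···λₙ₋₁)/(μ₁···μₙ):
P(1)/P(0) = (3.0)/(2.0) = 1.5000
P(2)/P(0) = (3.0×1.7)/(2.0×6.9) = 0.3696
P(3)/P(0) = (3.0×1.7×1.4)/(2.0×6.9×1.5) = 0.3449
P(4)/P(0) = (3.0×1.7×1.4×2.8)/(2.0×6.9×1.5×8.4) = 0.1150
P(5)/P(0) = (3.0×1.7×1.4×2.8×1.9)/(2.0×6.9×1.5×8.4×5.4) = 0.04045
P(6)/P(0) = (3.0×1.7×1.4×2.8×1.9×5.6)/(2.0×6.9×1.5×8.4×5.4×4.5) = 0.05034

Normalization: ∑ P(n) = 1
P(0) × (1.0000 + 1.5000 + 0.3696 + 0.3449 + 0.1150 + 0.04045 + 0.05034) = 1
P(0) × 3.4203 = 1
P(0) = 1/3.4203 = 0.2924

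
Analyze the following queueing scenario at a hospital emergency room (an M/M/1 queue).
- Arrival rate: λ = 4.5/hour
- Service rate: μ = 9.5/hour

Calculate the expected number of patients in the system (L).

ρ = λ/μ = 4.5/9.5 = 0.4737
For M/M/1: L = λ/(μ-λ)
L = 4.5/(9.5-4.5) = 4.5/5.00
L = 0.9000 patients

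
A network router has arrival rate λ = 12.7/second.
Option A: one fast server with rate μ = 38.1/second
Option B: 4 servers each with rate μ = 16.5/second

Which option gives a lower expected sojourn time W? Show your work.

Option A: single server μ = 38.1 (M/M/1)
  ρ_A = 12.7/38.1 = 0.3333
  W_A = 1/(μ-λ) = 1/(38.1-12.7) = 1/25.40 = 0.03937

Option B: 4 servers μ = 16.5 (M/M/4)
  ρ_B = λ/(cμ) = 12.7/(4×16.5) = 0.1924
  Offered load a = λ/μ = cρ = 12.7/16.5 = 0.7697
  P₀ = [ Σₙ₌₀^3 aⁿ/n! + a^4/(4!(1-ρ)) ]⁻¹
  Σ = a^0/0! + a^1/1! + a^2/2! + a^3/3! = 1.0000 + 0.7697 + 0.2962 + 0.07600 = 2.1419
  a^4/(4!(1-ρ)) = 0.3510/(24 × 0.8076) = 0.01811
  P₀ = 1/(2.1419 + 0.01811) = 0.4630
  Lq = P₀·a^4·ρ / (4!(1-ρ)²) = 0.4630 × 0.3510 × 0.1924 / (24 × 0.6522) = 0.001998
  Wq_B = Lq/λ = 0.0019976/12.7 = 0.00015729
  W_B = Wq_B + 1/μ = 0.00015729 + 0.060606 = 0.06076

Since W_A = 0.03937 < W_B = 0.06076, Option A (single fast server) has the shorter time in system.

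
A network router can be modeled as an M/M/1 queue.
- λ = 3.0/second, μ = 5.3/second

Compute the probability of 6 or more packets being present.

ρ = λ/μ = 3.0/5.3 = 0.56604
P(N ≥ n) = ρⁿ
P(N ≥ 6) = 0.56604^6
P(N ≥ 6) = 0.03289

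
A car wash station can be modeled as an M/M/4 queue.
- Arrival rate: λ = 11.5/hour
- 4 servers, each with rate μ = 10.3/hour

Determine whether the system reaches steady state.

Stability requires ρ = λ/(cμ) < 1
ρ = 11.5/(4 × 10.3) = 11.5/41.20 = 0.2791
Since 0.2791 < 1, the system is STABLE.
The servers are busy 27.91% of the time.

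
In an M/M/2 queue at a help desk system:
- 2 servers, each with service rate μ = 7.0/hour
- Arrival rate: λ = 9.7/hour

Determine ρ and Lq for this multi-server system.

Traffic intensity: ρ = λ/(cμ) = 9.7/(2×7.0) = 0.6929
Since ρ = 0.6929 < 1, system is stable.
Offered load a = λ/μ = cρ = 9.7/7.0 = 1.3857
P₀ = [ Σₙ₌₀^1 aⁿ/n! + a^2/(2!(1-ρ)) ]⁻¹
Σ = a^0/0! + a^1/1! = 1.0000 + 1.3857 = 2.3857
a^2/(2!(1-ρ)) = 1.9202/(2 × 0.30714) = 3.1259
P₀ = 1/(2.3857 + 3.1259) = 0.1814
Lq = P₀·a^2·ρ / (2!(1-ρ)²) = 0.181435 × 1.92020 × 0.692857 / (2 × 0.0943367) = 1.2794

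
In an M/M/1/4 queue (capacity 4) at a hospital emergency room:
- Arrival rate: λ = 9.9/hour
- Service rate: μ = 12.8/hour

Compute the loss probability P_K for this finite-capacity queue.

ρ = λ/μ = 9.9/12.8 = 0.77344
P₀ = (1-ρ)/(1-ρ^(K+1)) = (1-0.77344)/(1-0.77344^5) = 0.2266/0.7232 = 0.3133
P_K = P₀×ρ^K = 0.3133 × 0.77344^4 = 0.3133 × 0.3579 = 0.1121
Blocking probability = 11.21%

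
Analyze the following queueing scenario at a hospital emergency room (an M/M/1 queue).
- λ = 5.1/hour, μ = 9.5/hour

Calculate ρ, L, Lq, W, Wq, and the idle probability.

Step 1: ρ = λ/μ = 5.1/9.5 = 0.5368
Step 2: L = λ/(μ-λ) = 5.1/4.40 = 1.1591
Step 3: Lq = λ²/(μ(μ-λ)) = 26.01/(9.5×4.40) = 0.6222
Step 4: W = 1/(μ-λ) = 1/4.40 = 0.22727
Step 5: Wq = λ/(μ(μ-λ)) = 5.1/(9.5×4.40) = 0.1220
Step 6: P(0) = 1-ρ = 0.4632
Verify: L = λW = 5.1×0.22727 = 1.1591 ✔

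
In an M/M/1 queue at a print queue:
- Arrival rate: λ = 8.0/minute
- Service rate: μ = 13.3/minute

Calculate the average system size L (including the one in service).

ρ = λ/μ = 8.0/13.3 = 0.6015
For M/M/1: L = λ/(μ-λ)
L = 8.0/(13.3-8.0) = 8.0/5.30
L = 1.5094 jobs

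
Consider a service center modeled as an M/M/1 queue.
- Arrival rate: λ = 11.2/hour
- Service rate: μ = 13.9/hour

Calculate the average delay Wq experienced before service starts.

First, compute utilization: ρ = λ/μ = 11.2/13.9 = 0.8058
For M/M/1: Wq = λ/(μ(μ-λ))
Wq = 11.2/(13.9 × (13.9-11.2))
Wq = 11.2/(13.9 × 2.70)
Wq = 0.2984 hours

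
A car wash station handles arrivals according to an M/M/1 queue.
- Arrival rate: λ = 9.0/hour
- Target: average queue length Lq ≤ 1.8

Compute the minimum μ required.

For M/M/1: Lq = λ²/(μ(μ-λ))
Need Lq ≤ 1.8, i.e. μ(μ-λ) ≥ λ²/1.8
μ² - 9.0μ - 81.00/1.8 ≥ 0  →  μ² - 9.0μ - 45.0000 ≥ 0
Quadratic formula (positive root): μ = [λ + √(λ² + 4×45.0000)]/2
Discriminant: 81.00 + 4×45.0000 = 261.0000, √261.0000 = 16.1555
μ ≥ (9.0 + 16.1555)/2 = 12.5777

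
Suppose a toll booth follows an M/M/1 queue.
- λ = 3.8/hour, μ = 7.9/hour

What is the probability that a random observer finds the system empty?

ρ = λ/μ = 3.8/7.9 = 0.4810
P(0) = 1 - ρ = 1 - 0.4810 = 0.5190
The server is idle 51.90% of the time.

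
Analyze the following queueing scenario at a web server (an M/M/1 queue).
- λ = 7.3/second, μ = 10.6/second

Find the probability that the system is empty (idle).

ρ = λ/μ = 7.3/10.6 = 0.6887
P(0) = 1 - ρ = 1 - 0.6887 = 0.3113
The server is idle 31.13% of the time.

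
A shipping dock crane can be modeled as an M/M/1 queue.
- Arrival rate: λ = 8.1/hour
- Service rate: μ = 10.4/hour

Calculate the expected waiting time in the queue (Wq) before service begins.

First, compute utilization: ρ = λ/μ = 8.1/10.4 = 0.7788
For M/M/1: Wq = λ/(μ(μ-λ))
Wq = 8.1/(10.4 × (10.4-8.1))
Wq = 8.1/(10.4 × 2.30)
Wq = 0.3386 hours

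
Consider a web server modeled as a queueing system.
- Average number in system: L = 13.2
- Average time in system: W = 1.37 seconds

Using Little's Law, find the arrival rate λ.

Little's Law: L = λW, so λ = L/W
λ = 13.2/1.37 = 9.6350 requests/second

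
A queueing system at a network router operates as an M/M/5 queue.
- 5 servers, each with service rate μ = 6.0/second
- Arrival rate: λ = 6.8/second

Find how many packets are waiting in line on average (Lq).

Traffic intensity: ρ = λ/(cμ) = 6.8/(5×6.0) = 0.2267
Since ρ = 0.2267 < 1, system is stable.
Offered load a = λ/μ = cρ = 6.8/6.0 = 1.1333
P₀ = [ Σₙ₌₀^4 aⁿ/n! + a^5/(5!(1-ρ)) ]⁻¹
Σ = a^0/0! + a^1/1! + a^2/2! + a^3/3! + a^4/4! = 1.0000 + 1.1333 + 0.64222 + 0.24262 + 0.068742 = 3.0869
a^5/(5!(1-ρ)) = 1.8698/(120 × 0.7733) = 0.02015
P₀ = 1/(3.0869 + 0.02015) = 0.3218
Lq = P₀·a^5·ρ / (5!(1-ρ)²) = 0.3218 × 1.8698 × 0.2267 / (120 × 0.5980) = 0.001901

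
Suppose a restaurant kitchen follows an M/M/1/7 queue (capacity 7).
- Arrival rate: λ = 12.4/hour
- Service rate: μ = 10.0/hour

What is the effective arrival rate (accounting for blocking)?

ρ = λ/μ = 12.4/10.0 = 1.2400
P₀ = (1-ρ)/(1-ρ^(K+1)) = (1-1.2400)/(1-1.2400^8) = -0.2400/-4.5895 = 0.05229
P_K = P₀×ρ^K = 0.05229 × 1.2400^7 = 0.05229 × 4.5077 = 0.2357
λ_eff = λ(1-P_K) = 12.4 × (1 - 0.23572) = 12.4 × 0.76428 = 9.4771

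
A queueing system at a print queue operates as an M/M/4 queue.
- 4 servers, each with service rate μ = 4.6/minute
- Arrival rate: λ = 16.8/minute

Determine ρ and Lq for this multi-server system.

Traffic intensity: ρ = λ/(cμ) = 16.8/(4×4.6) = 0.9130
Since ρ = 0.9130 < 1, system is stable.
Offered load a = λ/μ = cρ = 16.8/4.6 = 3.6522
P₀ = [ Σₙ₌₀^3 aⁿ/n! + a^4/(4!(1-ρ)) ]⁻¹
Σ = a^0/0! + a^1/1! + a^2/2! + a^3/3! = 1.0000 + 3.6522 + 6.6692 + 8.1190 = 19.4404
a^4/(4!(1-ρ)) = 177.9122/(24 × 0.0869565) = 85.2496
P₀ = 1/(19.4404 + 85.2496) = 0.009552
Lq = P₀·a^4·ρ / (4!(1-ρ)²) = 0.0095520 × 177.9122 × 0.91304 / (24 × 0.0075614) = 8.5502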